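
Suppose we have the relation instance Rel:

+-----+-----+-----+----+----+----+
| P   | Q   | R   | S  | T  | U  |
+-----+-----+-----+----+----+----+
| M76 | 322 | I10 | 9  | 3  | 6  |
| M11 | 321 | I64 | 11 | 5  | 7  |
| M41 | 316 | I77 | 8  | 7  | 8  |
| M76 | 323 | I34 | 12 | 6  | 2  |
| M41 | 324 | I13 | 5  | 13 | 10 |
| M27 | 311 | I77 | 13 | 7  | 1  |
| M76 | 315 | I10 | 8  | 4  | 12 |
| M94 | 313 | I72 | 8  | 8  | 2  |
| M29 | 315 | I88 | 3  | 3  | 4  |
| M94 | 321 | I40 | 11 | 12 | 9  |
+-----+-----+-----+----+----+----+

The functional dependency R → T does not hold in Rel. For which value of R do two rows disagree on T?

I10

R=I10: 2 rows → T takes values {3, 4} — violation
R=I64: 1 row → T = 5 ✓
R=I77: 2 rows → T = 7, 7 ✓
R=I34: 1 row → T = 6 ✓
R=I13: 1 row → T = 13 ✓
R=I72: 1 row → T = 8 ✓
R=I88: 1 row → T = 3 ✓
R=I40: 1 row → T = 12 ✓
The only R value with inconsistent T is R=I10.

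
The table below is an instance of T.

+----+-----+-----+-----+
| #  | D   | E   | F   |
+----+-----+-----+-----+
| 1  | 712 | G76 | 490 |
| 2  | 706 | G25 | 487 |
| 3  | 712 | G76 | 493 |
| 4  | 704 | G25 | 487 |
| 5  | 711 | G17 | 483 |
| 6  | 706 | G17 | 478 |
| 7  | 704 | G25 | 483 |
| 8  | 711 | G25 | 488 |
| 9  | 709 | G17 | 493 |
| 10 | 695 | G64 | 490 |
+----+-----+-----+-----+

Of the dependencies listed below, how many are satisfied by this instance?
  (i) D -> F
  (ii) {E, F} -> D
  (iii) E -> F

0

(i) D -> F: D=712: rows 1, 3 → F takes values {490, 493} — violation; D=706: rows 2, 6 → F takes values {487, 478} — violation; D=704: rows 4, 7 → F takes values {487, 483} — violation; D=711: rows 5, 8 → F takes values {483, 488} — violation — fails.
(ii) {E, F} -> D: (E=G25, F=487): rows 2, 4 → D takes values {706, 704} — violation — fails.
(iii) E -> F: E=G76: rows 1, 3 → F takes values {490, 493} — violation; E=G25: rows 2, 4, 7, 8 → F takes values {487, 483, 488} — violation; E=G17: rows 5, 6, 9 → F takes values {483, 478, 493} — violation — fails.
None of the 3 dependencies hold.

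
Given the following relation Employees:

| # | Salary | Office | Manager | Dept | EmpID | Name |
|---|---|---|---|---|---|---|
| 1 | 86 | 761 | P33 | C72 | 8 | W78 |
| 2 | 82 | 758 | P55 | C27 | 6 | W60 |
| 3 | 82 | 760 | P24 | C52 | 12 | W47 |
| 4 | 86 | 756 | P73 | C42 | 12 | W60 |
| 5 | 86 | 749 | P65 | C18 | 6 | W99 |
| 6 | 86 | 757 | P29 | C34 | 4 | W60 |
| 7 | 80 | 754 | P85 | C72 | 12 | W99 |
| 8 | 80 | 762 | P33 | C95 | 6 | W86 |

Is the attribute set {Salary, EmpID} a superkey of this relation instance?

All 8 rows have distinct {Salary, EmpID} values, so {Salary, EmpID} → (all attributes) holds and {Salary, EmpID} is a superkey.

Yes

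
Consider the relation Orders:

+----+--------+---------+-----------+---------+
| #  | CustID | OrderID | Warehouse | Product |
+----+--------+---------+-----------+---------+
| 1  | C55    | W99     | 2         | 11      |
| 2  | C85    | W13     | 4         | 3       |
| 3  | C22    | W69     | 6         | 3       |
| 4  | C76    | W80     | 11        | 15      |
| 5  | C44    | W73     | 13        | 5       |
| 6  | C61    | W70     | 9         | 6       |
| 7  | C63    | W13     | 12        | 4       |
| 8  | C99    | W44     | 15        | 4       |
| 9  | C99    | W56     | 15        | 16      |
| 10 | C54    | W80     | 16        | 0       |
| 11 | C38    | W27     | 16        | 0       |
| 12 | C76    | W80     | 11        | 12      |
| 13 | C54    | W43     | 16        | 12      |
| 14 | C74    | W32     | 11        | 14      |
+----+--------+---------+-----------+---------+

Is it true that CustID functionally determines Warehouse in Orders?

CustID=C55: row 1 → Warehouse = 2 ✓
CustID=C85: row 2 → Warehouse = 4 ✓
CustID=C22: row 3 → Warehouse = 6 ✓
CustID=C76: rows 4, 12 → Warehouse = 11, 11 ✓
CustID=C44: row 5 → Warehouse = 13 ✓
CustID=C61: row 6 → Warehouse = 9 ✓
CustID=C63: row 7 → Warehouse = 12 ✓
CustID=C99: rows 8, 9 → Warehouse = 15, 15 ✓
CustID=C54: rows 10, 13 → Warehouse = 16, 16 ✓
CustID=C38: row 11 → Warehouse = 16 ✓
CustID=C74: row 14 → Warehouse = 11 ✓
Every CustID value is associated with a single Warehouse value, so CustID -> Warehouse holds.

Yes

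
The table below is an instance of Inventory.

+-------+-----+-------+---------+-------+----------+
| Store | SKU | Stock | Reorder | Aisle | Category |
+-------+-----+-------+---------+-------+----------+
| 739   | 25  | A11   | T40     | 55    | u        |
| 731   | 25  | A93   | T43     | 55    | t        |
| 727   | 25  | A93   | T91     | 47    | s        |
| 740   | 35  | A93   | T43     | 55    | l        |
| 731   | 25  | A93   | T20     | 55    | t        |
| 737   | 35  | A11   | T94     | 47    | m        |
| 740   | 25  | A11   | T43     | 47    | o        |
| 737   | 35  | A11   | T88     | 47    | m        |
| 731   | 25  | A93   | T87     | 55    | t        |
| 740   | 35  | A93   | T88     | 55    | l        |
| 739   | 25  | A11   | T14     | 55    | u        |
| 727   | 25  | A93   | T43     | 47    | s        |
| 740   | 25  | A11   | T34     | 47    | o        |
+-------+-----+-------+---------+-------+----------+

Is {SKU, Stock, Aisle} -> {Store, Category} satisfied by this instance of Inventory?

(SKU=25, Stock=A11, Aisle=55): 2 rows → {Store,Category} = (739, u), (739, u) ✓
(SKU=25, Stock=A93, Aisle=55): 3 rows → {Store,Category} = (731, t), (731, t), (731, t) ✓
(SKU=25, Stock=A93, Aisle=47): 2 rows → {Store,Category} = (727, s), (727, s) ✓
(SKU=35, Stock=A93, Aisle=55): 2 rows → {Store,Category} = (740, l), (740, l) ✓
(SKU=35, Stock=A11, Aisle=47): 2 rows → {Store,Category} = (737, m), (737, m) ✓
(SKU=25, Stock=A11, Aisle=47): 2 rows → {Store,Category} = (740, o), (740, o) ✓
Every {SKU, Stock, Aisle} value is associated with a single {Store, Category} value, so {SKU, Stock, Aisle} -> {Store, Category} holds.

Yes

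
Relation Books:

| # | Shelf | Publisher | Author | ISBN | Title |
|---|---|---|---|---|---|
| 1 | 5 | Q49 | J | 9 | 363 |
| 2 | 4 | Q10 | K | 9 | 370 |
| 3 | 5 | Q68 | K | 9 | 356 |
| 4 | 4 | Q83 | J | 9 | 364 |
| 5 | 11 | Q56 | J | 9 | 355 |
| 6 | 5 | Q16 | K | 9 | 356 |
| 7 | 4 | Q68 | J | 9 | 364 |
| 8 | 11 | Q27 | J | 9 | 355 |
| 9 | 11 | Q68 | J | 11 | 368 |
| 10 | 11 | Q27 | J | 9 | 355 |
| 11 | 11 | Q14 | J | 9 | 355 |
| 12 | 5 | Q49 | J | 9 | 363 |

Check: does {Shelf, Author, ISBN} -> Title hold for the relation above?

(Shelf=5, Author=J, ISBN=9): rows 1, 12 → Title = 363, 363 ✓
(Shelf=4, Author=K, ISBN=9): row 2 → Title = 370 ✓
(Shelf=5, Author=K, ISBN=9): rows 3, 6 → Title = 356, 356 ✓
(Shelf=4, Author=J, ISBN=9): rows 4, 7 → Title = 364, 364 ✓
(Shelf=11, Author=J, ISBN=9): rows 5, 8, 10, 11 → Title = 355, 355, 355, 355 ✓
(Shelf=11, Author=J, ISBN=11): row 9 → Title = 368 ✓
Every {Shelf, Author, ISBN} value is associated with a single Title value, so {Shelf, Author, ISBN} -> Title holds.

Yes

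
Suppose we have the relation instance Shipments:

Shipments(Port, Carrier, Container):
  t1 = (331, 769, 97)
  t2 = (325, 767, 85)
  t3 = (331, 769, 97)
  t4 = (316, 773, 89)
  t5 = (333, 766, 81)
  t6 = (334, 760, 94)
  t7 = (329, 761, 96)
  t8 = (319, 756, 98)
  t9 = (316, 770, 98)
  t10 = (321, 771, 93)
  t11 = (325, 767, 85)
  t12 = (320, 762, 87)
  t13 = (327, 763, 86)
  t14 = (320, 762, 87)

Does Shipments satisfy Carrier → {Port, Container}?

Yes

Carrier=769: rows 1, 3 → {Port,Container} = (331, 97), (331, 97) ✓
Carrier=767: rows 2, 11 → {Port,Container} = (325, 85), (325, 85) ✓
Carrier=773: row 4 → {Port,Container} = (316, 89) ✓
Carrier=766: row 5 → {Port,Container} = (333, 81) ✓
Carrier=760: row 6 → {Port,Container} = (334, 94) ✓
Carrier=761: row 7 → {Port,Container} = (329, 96) ✓
Carrier=756: row 8 → {Port,Container} = (319, 98) ✓
Carrier=770: row 9 → {Port,Container} = (316, 98) ✓
Carrier=771: row 10 → {Port,Container} = (321, 93) ✓
Carrier=762: rows 12, 14 → {Port,Container} = (320, 87), (320, 87) ✓
Carrier=763: row 13 → {Port,Container} = (327, 86) ✓
Every Carrier value is associated with a single {Port, Container} value, so Carrier → {Port, Container} holds.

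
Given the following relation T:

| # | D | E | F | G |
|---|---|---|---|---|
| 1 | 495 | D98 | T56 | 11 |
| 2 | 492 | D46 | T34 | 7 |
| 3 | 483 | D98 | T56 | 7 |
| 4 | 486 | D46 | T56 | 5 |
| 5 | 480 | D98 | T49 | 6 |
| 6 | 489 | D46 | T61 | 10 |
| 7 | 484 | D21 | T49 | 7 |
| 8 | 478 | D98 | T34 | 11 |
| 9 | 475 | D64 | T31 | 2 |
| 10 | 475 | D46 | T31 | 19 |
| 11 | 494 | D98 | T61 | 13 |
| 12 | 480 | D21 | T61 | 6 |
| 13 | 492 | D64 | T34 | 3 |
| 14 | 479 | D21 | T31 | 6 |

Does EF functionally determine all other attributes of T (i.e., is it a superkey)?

No

Rows 1 and 3 have the same EF value (E=D98, F=T56) but are distinct tuples, so EF does not determine every attribute — not a superkey.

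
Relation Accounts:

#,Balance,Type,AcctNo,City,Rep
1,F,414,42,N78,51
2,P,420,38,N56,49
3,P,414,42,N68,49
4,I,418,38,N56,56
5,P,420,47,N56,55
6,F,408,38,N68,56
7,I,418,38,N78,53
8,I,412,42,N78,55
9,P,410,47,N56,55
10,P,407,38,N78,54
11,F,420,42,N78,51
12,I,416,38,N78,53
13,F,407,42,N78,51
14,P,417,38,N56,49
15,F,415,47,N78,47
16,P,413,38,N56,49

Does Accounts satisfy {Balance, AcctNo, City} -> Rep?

(Balance=F, AcctNo=42, City=N78): rows 1, 11, 13 → Rep = 51, 51, 51 ✓
(Balance=P, AcctNo=38, City=N56): rows 2, 14, 16 → Rep = 49, 49, 49 ✓
(Balance=P, AcctNo=42, City=N68): row 3 → Rep = 49 ✓
(Balance=I, AcctNo=38, City=N56): row 4 → Rep = 56 ✓
(Balance=P, AcctNo=47, City=N56): rows 5, 9 → Rep = 55, 55 ✓
(Balance=F, AcctNo=38, City=N68): row 6 → Rep = 56 ✓
(Balance=I, AcctNo=38, City=N78): rows 7, 12 → Rep = 53, 53 ✓
(Balance=I, AcctNo=42, City=N78): row 8 → Rep = 55 ✓
(Balance=P, AcctNo=38, City=N78): row 10 → Rep = 54 ✓
(Balance=F, AcctNo=47, City=N78): row 15 → Rep = 47 ✓
Every {Balance, AcctNo, City} value is associated with a single Rep value, so {Balance, AcctNo, City} -> Rep holds.

Yes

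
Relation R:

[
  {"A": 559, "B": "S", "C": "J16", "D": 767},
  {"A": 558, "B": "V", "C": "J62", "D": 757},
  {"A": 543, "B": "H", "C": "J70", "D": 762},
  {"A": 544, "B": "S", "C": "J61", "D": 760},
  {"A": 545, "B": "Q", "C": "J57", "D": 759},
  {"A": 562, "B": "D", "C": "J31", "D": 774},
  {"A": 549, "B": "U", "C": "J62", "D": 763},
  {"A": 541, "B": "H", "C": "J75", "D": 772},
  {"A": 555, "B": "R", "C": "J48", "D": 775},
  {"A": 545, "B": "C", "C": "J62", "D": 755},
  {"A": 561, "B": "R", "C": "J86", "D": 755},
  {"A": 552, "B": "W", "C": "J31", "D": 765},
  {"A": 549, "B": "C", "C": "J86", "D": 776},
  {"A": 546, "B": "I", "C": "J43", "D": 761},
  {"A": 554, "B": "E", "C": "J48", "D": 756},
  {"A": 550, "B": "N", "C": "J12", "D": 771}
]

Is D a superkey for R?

No

Two distinct rows share D=755, so D does not determine every attribute — not a superkey.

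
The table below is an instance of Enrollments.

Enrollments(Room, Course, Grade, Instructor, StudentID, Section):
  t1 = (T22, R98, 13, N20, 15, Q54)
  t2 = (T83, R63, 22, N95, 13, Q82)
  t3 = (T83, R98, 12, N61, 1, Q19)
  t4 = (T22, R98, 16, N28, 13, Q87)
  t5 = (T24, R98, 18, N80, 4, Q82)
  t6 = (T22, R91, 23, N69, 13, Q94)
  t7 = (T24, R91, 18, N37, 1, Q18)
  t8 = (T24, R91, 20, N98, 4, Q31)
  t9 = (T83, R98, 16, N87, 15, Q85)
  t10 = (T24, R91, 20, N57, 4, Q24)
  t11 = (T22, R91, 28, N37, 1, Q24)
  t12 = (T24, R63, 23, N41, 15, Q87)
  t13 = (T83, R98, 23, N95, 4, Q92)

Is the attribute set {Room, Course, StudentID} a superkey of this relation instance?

Rows 8 and 10 have the same {Room, Course, StudentID} value (Room=T24, Course=R91, StudentID=4) but are distinct tuples, so {Room, Course, StudentID} does not determine every attribute — not a superkey.

No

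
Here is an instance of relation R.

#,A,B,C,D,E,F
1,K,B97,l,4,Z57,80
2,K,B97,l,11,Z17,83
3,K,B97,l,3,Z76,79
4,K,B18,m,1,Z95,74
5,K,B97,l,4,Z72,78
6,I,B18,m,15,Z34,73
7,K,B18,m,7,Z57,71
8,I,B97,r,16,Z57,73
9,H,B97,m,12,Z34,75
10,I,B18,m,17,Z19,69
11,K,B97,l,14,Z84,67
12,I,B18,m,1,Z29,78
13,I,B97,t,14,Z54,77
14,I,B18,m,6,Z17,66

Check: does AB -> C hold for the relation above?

No

(A=K, B=B97): rows 1, 2, 3, 5, 11 → C = l, l, l, l, l ✓
(A=K, B=B18): rows 4, 7 → C = m, m ✓
(A=I, B=B18): rows 6, 10, 12, 14 → C = m, m, m, m ✓
(A=I, B=B97): rows 8, 13 → C takes values {r, t} — violation
(A=H, B=B97): row 9 → C = m ✓
Two rows agree on AB but differ on C, so AB -> C does not hold.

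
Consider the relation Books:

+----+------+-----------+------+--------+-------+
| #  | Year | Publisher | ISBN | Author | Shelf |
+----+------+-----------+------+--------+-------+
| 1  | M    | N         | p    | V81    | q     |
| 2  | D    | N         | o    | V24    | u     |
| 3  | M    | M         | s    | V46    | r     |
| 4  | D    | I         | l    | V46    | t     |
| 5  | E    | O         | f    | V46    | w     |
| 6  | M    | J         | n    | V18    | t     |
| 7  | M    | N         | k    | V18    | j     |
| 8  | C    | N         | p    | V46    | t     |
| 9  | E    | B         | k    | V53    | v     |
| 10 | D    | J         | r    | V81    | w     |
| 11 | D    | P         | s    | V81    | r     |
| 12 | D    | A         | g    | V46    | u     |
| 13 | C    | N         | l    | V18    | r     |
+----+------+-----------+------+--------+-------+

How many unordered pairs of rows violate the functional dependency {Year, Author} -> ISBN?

(Year=D, Author=V46): violating pairs (4,12) — 1 pair.
(Year=M, Author=V18): violating pairs (6,7) — 1 pair.
(Year=D, Author=V81): violating pairs (10,11) — 1 pair.

3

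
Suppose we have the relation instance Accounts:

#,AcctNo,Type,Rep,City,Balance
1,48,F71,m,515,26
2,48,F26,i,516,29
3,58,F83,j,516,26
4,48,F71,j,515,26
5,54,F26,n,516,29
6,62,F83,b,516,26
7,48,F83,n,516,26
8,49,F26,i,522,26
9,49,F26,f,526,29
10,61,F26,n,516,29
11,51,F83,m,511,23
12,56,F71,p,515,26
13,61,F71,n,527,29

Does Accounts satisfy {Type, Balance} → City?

No

(Type=F71, Balance=26): rows 1, 4, 12 → City = 515, 515, 515 ✓
(Type=F26, Balance=29): rows 2, 5, 9, 10 → City takes values {516, 526} — violation
(Type=F83, Balance=26): rows 3, 6, 7 → City = 516, 516, 516 ✓
(Type=F26, Balance=26): row 8 → City = 522 ✓
(Type=F83, Balance=23): row 11 → City = 511 ✓
(Type=F71, Balance=29): row 13 → City = 527 ✓
Two rows agree on {Type, Balance} but differ on City, so {Type, Balance} → City does not hold.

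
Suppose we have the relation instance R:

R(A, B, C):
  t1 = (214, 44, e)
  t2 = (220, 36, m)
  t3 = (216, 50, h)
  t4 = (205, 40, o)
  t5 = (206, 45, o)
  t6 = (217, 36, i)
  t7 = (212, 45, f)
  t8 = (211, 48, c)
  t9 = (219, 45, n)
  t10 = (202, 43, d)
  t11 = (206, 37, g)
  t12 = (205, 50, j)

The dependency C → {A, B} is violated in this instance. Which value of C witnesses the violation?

C=e: row 1 → {A,B} = (214, 44) ✓
C=m: row 2 → {A,B} = (220, 36) ✓
C=h: row 3 → {A,B} = (216, 50) ✓
C=o: rows 4, 5 → {A,B} takes values {(205, 40), (206, 45)} — violation
C=i: row 6 → {A,B} = (217, 36) ✓
C=f: row 7 → {A,B} = (212, 45) ✓
C=c: row 8 → {A,B} = (211, 48) ✓
C=n: row 9 → {A,B} = (219, 45) ✓
C=d: row 10 → {A,B} = (202, 43) ✓
C=g: row 11 → {A,B} = (206, 37) ✓
C=j: row 12 → {A,B} = (205, 50) ✓
The only C value with inconsistent RHS is C=o.

o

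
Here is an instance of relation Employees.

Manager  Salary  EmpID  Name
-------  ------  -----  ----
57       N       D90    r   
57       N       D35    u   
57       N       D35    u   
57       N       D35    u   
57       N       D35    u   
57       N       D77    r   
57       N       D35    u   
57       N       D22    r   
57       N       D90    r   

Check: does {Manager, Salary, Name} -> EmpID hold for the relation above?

No

(Manager=57, Salary=N, Name=r): 4 rows → EmpID takes values {D90, D77, D22} — violation
(Manager=57, Salary=N, Name=u): 5 rows → EmpID = D35, D35, D35, D35, D35 ✓
Two rows agree on {Manager, Salary, Name} but differ on EmpID, so {Manager, Salary, Name} -> EmpID does not hold.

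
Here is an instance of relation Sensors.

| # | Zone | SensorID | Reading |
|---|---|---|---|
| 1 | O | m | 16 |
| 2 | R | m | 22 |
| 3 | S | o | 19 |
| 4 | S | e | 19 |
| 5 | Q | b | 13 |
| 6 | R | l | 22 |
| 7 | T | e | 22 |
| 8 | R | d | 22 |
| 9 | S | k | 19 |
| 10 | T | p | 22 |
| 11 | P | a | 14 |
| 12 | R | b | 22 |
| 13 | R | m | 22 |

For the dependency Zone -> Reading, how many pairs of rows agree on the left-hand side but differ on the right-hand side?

Zone=R: all 5 rows agree on Reading — 0 pairs.
Zone=S: all 3 rows agree on Reading — 0 pairs.
Zone=T: all 2 rows agree on Reading — 0 pairs.

0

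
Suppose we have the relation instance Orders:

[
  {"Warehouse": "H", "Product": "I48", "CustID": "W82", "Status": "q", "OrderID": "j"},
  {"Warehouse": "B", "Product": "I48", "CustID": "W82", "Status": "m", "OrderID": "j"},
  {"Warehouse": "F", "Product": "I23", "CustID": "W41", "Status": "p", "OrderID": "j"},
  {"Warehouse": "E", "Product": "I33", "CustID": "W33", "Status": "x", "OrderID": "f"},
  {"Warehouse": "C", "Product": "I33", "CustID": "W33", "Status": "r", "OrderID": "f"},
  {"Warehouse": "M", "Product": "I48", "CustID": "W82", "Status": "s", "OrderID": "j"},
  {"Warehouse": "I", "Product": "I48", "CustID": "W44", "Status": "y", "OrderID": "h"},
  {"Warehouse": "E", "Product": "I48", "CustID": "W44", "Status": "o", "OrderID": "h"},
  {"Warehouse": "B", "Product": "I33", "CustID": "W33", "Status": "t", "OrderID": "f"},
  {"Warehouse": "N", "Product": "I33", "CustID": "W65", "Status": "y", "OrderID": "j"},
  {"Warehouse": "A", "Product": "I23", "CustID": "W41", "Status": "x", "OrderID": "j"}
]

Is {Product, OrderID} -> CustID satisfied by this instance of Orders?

(Product=I48, OrderID=j): 3 rows → CustID = W82, W82, W82 ✓
(Product=I23, OrderID=j): 2 rows → CustID = W41, W41 ✓
(Product=I33, OrderID=f): 3 rows → CustID = W33, W33, W33 ✓
(Product=I48, OrderID=h): 2 rows → CustID = W44, W44 ✓
(Product=I33, OrderID=j): 1 row → CustID = W65 ✓
Every {Product, OrderID} value is associated with a single CustID value, so {Product, OrderID} -> CustID holds.

Yes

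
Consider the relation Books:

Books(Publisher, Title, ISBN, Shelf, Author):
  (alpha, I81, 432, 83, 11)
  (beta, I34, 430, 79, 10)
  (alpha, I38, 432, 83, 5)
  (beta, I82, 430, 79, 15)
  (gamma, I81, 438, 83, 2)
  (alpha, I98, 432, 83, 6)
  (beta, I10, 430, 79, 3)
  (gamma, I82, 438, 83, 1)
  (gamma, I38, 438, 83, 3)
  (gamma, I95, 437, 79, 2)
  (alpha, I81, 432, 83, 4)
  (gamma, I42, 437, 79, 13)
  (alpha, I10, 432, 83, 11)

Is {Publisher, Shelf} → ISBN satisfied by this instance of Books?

(Publisher=alpha, Shelf=83): 5 rows → ISBN = 432, 432, 432, 432, 432 ✓
(Publisher=beta, Shelf=79): 3 rows → ISBN = 430, 430, 430 ✓
(Publisher=gamma, Shelf=83): 3 rows → ISBN = 438, 438, 438 ✓
(Publisher=gamma, Shelf=79): 2 rows → ISBN = 437, 437 ✓
Every {Publisher, Shelf} value is associated with a single ISBN value, so {Publisher, Shelf} → ISBN holds.

Yes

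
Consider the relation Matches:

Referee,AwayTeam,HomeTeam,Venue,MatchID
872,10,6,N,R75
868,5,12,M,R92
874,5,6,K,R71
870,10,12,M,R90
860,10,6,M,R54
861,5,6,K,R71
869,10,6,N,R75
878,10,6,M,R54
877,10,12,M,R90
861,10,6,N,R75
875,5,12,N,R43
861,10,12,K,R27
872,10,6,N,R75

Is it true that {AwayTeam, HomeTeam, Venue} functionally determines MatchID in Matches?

Yes

(AwayTeam=10, HomeTeam=6, Venue=N): 4 rows → MatchID = R75, R75, R75, R75 ✓
(AwayTeam=5, HomeTeam=12, Venue=M): 1 row → MatchID = R92 ✓
(AwayTeam=5, HomeTeam=6, Venue=K): 2 rows → MatchID = R71, R71 ✓
(AwayTeam=10, HomeTeam=12, Venue=M): 2 rows → MatchID = R90, R90 ✓
(AwayTeam=10, HomeTeam=6, Venue=M): 2 rows → MatchID = R54, R54 ✓
(AwayTeam=5, HomeTeam=12, Venue=N): 1 row → MatchID = R43 ✓
(AwayTeam=10, HomeTeam=12, Venue=K): 1 row → MatchID = R27 ✓
Every {AwayTeam, HomeTeam, Venue} value is associated with a single MatchID value, so {AwayTeam, HomeTeam, Venue} -> MatchID holds.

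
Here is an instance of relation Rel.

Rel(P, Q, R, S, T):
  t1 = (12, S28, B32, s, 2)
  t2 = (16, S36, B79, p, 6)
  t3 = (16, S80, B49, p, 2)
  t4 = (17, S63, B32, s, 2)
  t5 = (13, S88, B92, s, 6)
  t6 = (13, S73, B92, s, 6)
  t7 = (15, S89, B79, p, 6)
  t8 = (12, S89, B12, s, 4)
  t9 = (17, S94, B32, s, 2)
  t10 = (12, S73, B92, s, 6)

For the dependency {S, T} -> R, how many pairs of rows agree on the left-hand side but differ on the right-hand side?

0

(S=s, T=2): all 3 rows agree on R — 0 pairs.
(S=p, T=6): all 2 rows agree on R — 0 pairs.
(S=s, T=6): all 3 rows agree on R — 0 pairs.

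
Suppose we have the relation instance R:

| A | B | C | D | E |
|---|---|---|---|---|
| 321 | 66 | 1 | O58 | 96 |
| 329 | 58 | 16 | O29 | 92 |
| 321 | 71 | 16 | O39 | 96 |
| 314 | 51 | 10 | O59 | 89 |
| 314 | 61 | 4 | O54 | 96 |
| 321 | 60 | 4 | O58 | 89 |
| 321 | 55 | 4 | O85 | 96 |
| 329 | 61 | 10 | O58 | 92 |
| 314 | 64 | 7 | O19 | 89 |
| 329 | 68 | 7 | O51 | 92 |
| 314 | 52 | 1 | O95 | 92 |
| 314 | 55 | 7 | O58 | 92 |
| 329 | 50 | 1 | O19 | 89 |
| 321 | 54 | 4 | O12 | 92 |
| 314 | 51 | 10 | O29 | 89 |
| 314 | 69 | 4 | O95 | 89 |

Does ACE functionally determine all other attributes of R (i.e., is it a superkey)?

No

Two distinct rows share (A=314, C=10, E=89), so ACE does not determine every attribute — not a superkey.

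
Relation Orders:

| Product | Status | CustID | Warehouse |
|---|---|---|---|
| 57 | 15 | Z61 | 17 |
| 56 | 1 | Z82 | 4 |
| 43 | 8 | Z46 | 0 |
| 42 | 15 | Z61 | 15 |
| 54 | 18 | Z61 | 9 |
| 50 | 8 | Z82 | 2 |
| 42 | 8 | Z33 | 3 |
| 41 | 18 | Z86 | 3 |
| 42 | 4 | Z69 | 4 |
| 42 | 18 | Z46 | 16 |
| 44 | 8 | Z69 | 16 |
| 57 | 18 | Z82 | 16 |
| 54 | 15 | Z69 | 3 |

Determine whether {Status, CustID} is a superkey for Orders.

No

Two distinct rows share (Status=15, CustID=Z61), so {Status, CustID} does not determine every attribute — not a superkey.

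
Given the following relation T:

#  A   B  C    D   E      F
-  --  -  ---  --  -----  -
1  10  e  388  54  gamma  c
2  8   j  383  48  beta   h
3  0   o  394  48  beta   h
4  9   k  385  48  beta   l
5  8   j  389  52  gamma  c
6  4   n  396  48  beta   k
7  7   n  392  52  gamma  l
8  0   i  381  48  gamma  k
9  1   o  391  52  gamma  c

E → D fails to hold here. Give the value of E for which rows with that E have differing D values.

E=gamma: rows 1, 5, 7, 8, 9 → D takes values {54, 52, 48} — violation
E=beta: rows 2, 3, 4, 6 → D = 48, 48, 48, 48 ✓
The only E value with inconsistent D is E=gamma.

gamma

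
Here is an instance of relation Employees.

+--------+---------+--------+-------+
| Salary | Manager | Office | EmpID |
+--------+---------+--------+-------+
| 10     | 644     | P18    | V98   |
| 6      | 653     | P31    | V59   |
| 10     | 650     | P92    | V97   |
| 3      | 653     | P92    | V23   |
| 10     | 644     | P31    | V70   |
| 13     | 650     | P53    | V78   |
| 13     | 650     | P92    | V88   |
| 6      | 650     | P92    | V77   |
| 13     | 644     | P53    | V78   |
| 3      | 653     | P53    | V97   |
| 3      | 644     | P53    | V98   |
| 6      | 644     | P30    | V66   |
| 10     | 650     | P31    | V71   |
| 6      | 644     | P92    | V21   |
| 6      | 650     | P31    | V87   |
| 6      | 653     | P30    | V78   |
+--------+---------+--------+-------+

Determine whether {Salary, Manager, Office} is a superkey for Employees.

Yes

All 16 rows have distinct {Salary, Manager, Office} values, so {Salary, Manager, Office} → (all attributes) holds and {Salary, Manager, Office} is a superkey.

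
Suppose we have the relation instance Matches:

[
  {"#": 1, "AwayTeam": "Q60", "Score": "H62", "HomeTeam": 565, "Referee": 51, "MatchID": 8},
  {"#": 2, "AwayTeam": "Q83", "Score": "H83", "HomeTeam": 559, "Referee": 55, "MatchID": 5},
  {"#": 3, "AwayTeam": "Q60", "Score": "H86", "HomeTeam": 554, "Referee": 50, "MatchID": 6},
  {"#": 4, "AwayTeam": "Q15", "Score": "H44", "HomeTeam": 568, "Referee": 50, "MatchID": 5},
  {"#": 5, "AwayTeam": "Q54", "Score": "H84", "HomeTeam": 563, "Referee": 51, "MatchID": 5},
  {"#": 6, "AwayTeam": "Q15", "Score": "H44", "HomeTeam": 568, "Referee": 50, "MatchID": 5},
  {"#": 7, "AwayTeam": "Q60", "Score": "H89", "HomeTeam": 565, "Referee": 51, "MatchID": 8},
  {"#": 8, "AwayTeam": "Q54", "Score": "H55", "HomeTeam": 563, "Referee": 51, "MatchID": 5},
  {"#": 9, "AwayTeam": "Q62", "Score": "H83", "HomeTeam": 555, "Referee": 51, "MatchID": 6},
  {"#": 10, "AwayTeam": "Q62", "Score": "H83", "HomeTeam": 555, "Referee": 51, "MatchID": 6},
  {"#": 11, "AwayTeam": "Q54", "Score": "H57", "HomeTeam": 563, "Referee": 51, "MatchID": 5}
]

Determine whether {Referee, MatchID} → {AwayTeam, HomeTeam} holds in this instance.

(Referee=51, MatchID=8): rows 1, 7 → {AwayTeam,HomeTeam} = (Q60, 565), (Q60, 565) ✓
(Referee=55, MatchID=5): row 2 → {AwayTeam,HomeTeam} = (Q83, 559) ✓
(Referee=50, MatchID=6): row 3 → {AwayTeam,HomeTeam} = (Q60, 554) ✓
(Referee=50, MatchID=5): rows 4, 6 → {AwayTeam,HomeTeam} = (Q15, 568), (Q15, 568) ✓
(Referee=51, MatchID=5): rows 5, 8, 11 → {AwayTeam,HomeTeam} = (Q54, 563), (Q54, 563), (Q54, 563) ✓
(Referee=51, MatchID=6): rows 9, 10 → {AwayTeam,HomeTeam} = (Q62, 555), (Q62, 555) ✓
Every {Referee, MatchID} value is associated with a single {AwayTeam, HomeTeam} value, so {Referee, MatchID} → {AwayTeam, HomeTeam} holds.

Yes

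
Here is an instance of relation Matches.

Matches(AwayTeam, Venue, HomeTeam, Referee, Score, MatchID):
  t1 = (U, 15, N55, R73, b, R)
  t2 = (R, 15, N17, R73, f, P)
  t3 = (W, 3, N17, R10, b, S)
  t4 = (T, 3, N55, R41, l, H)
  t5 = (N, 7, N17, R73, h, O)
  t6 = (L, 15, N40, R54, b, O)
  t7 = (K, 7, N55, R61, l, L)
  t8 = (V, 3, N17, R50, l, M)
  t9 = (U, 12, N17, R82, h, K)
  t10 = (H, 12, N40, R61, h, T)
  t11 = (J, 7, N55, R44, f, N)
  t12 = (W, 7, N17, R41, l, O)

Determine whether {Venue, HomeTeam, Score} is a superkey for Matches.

All 12 rows have distinct {Venue, HomeTeam, Score} values, so {Venue, HomeTeam, Score} → (all attributes) holds and {Venue, HomeTeam, Score} is a superkey.

Yes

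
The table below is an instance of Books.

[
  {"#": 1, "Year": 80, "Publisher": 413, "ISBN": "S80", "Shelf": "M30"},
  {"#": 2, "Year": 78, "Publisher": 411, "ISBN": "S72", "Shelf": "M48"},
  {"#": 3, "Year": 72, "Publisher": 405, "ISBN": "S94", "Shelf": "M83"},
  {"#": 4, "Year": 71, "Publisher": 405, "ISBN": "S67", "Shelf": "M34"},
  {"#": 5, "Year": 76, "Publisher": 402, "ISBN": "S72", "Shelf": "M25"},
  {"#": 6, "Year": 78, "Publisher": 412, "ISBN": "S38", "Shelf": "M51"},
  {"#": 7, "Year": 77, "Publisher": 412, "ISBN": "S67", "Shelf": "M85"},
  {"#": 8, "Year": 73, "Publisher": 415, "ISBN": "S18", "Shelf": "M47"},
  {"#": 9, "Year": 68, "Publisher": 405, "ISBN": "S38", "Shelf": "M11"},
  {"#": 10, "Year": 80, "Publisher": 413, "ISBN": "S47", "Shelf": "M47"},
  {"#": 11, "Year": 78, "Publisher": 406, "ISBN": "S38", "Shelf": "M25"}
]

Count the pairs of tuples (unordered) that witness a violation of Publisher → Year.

Publisher=413: all 2 rows agree on Year — 0 pairs.
Publisher=405: violating pairs (3,4), (3,9), (4,9) — 3 pairs.
Publisher=412: violating pairs (6,7) — 1 pair.

4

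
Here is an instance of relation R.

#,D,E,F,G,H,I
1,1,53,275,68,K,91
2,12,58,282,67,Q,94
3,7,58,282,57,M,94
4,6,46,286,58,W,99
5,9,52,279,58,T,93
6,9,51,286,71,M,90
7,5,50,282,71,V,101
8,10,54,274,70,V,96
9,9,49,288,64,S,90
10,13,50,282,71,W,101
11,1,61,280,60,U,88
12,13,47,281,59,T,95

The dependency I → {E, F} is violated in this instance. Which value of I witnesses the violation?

I=91: row 1 → {E,F} = (53, 275) ✓
I=94: rows 2, 3 → {E,F} = (58, 282), (58, 282) ✓
I=99: row 4 → {E,F} = (46, 286) ✓
I=93: row 5 → {E,F} = (52, 279) ✓
I=90: rows 6, 9 → {E,F} takes values {(51, 286), (49, 288)} — violation
I=101: rows 7, 10 → {E,F} = (50, 282), (50, 282) ✓
I=96: row 8 → {E,F} = (54, 274) ✓
I=88: row 11 → {E,F} = (61, 280) ✓
I=95: row 12 → {E,F} = (47, 281) ✓
The only I value with inconsistent RHS is I=90.

90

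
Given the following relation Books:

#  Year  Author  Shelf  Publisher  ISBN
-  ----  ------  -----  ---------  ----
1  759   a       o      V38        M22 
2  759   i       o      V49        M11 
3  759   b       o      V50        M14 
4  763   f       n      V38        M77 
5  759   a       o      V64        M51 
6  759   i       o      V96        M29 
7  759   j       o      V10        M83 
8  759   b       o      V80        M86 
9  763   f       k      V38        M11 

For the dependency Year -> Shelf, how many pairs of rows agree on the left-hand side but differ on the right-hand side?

Year=759: all 7 rows agree on Shelf — 0 pairs.
Year=763: violating pairs (4,9) — 1 pair.

1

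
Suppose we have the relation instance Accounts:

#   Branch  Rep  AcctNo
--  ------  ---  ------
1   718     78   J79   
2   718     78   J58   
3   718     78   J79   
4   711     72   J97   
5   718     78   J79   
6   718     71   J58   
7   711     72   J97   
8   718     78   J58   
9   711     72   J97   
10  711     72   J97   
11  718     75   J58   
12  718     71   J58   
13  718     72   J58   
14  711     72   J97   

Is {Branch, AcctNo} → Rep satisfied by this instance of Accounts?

No

(Branch=718, AcctNo=J79): rows 1, 3, 5 → Rep = 78, 78, 78 ✓
(Branch=718, AcctNo=J58): rows 2, 6, 8, 11, 12, 13 → Rep takes values {78, 71, 75, 72} — violation
(Branch=711, AcctNo=J97): rows 4, 7, 9, 10, 14 → Rep = 72, 72, 72, 72, 72 ✓
Two rows agree on {Branch, AcctNo} but differ on Rep, so {Branch, AcctNo} → Rep does not hold.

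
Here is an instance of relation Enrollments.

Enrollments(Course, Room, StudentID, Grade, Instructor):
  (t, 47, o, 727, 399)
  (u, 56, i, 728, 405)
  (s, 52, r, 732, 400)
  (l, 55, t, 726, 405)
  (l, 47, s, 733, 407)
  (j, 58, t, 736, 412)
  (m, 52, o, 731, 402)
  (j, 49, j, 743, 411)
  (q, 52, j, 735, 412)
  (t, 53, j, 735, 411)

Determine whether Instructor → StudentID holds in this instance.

Instructor=399: 1 row → StudentID = o ✓
Instructor=405: 2 rows → StudentID takes values {i, t} — violation
Instructor=400: 1 row → StudentID = r ✓
Instructor=407: 1 row → StudentID = s ✓
Instructor=412: 2 rows → StudentID takes values {t, j} — violation
Instructor=402: 1 row → StudentID = o ✓
Instructor=411: 2 rows → StudentID = j, j ✓
Two rows agree on Instructor but differ on StudentID, so Instructor → StudentID does not hold.

No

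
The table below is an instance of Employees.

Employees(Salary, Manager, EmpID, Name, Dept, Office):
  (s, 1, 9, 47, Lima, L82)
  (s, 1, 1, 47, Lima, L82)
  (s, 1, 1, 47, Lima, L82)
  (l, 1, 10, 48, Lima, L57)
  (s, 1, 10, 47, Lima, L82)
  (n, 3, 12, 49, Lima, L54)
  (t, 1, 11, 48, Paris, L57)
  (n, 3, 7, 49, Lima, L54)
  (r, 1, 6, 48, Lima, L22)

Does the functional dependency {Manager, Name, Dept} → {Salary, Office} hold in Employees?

No

(Manager=1, Name=47, Dept=Lima): 4 rows → {Salary,Office} = (s, L82), (s, L82), (s, L82), (s, L82) ✓
(Manager=1, Name=48, Dept=Lima): 2 rows → {Salary,Office} takes values {(l, L57), (r, L22)} — violation
(Manager=3, Name=49, Dept=Lima): 2 rows → {Salary,Office} = (n, L54), (n, L54) ✓
(Manager=1, Name=48, Dept=Paris): 1 row → {Salary,Office} = (t, L57) ✓
Two rows agree on {Manager, Name, Dept} but differ on {Salary, Office}, so {Manager, Name, Dept} → {Salary, Office} does not hold.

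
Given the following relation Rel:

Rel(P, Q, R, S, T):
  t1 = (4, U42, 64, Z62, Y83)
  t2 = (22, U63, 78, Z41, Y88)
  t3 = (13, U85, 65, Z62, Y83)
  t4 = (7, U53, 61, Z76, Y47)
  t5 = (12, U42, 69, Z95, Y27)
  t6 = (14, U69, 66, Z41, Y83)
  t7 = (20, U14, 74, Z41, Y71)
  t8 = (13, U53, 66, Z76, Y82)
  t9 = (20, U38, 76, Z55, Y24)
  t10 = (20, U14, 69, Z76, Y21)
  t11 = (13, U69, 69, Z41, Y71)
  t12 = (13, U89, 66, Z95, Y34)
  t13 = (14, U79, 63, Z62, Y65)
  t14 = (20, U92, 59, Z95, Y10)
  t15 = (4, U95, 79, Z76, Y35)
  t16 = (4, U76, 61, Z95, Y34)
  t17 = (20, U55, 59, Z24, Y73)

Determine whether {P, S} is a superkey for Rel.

Yes

All 17 rows have distinct {P, S} values, so {P, S} → (all attributes) holds and {P, S} is a superkey.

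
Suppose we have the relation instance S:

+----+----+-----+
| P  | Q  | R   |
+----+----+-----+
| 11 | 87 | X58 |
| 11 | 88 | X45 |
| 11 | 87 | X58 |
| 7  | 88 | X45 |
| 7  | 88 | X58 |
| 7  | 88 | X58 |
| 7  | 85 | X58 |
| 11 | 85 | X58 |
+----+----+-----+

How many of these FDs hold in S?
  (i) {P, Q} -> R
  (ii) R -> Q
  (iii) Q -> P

0

(i) {P, Q} -> R: (P=7, Q=88): 3 rows → R takes values {X45, X58} — violation — fails.
(ii) R -> Q: R=X58: 6 rows → Q takes values {87, 88, 85} — violation — fails.
(iii) Q -> P: Q=88: 4 rows → P takes values {11, 7} — violation; Q=85: 2 rows → P takes values {7, 11} — violation — fails.
None of the 3 dependencies hold.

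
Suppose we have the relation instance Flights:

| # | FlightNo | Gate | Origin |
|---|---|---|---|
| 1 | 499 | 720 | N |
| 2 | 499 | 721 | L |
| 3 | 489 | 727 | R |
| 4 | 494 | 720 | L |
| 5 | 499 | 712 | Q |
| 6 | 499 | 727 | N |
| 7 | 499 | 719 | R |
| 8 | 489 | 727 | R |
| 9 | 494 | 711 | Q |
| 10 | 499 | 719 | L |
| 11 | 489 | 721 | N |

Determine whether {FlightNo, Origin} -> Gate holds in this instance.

No

(FlightNo=499, Origin=N): rows 1, 6 → Gate takes values {720, 727} — violation
(FlightNo=499, Origin=L): rows 2, 10 → Gate takes values {721, 719} — violation
(FlightNo=489, Origin=R): rows 3, 8 → Gate = 727, 727 ✓
(FlightNo=494, Origin=L): row 4 → Gate = 720 ✓
(FlightNo=499, Origin=Q): row 5 → Gate = 712 ✓
(FlightNo=499, Origin=R): row 7 → Gate = 719 ✓
(FlightNo=494, Origin=Q): row 9 → Gate = 711 ✓
(FlightNo=489, Origin=N): row 11 → Gate = 721 ✓
Two rows agree on {FlightNo, Origin} but differ on Gate, so {FlightNo, Origin} -> Gate does not hold.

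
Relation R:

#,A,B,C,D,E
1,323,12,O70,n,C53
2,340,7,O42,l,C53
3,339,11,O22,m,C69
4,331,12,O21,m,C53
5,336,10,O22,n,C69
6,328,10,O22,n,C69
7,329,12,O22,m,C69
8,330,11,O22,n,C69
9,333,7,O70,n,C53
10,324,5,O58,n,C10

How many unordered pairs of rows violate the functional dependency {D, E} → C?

(D=n, E=C53): all 2 rows agree on C — 0 pairs.
(D=m, E=C69): all 2 rows agree on C — 0 pairs.
(D=n, E=C69): all 3 rows agree on C — 0 pairs.

0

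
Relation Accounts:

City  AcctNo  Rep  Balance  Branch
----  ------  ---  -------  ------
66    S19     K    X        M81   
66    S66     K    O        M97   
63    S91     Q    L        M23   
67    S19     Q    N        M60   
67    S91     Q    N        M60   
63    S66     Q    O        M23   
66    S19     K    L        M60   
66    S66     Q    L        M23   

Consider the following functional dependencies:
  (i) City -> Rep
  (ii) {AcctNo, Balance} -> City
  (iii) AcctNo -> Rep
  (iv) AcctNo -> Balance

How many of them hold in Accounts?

0

(i) City -> Rep: City=66: 4 rows → Rep takes values {K, Q} — violation — fails.
(ii) {AcctNo, Balance} -> City: (AcctNo=S66, Balance=O): 2 rows → City takes values {66, 63} — violation — fails.
(iii) AcctNo -> Rep: AcctNo=S19: 3 rows → Rep takes values {K, Q} — violation; AcctNo=S66: 3 rows → Rep takes values {K, Q} — violation — fails.
(iv) AcctNo -> Balance: AcctNo=S19: 3 rows → Balance takes values {X, N, L} — violation; AcctNo=S66: 3 rows → Balance takes values {O, L} — violation; AcctNo=S91: 2 rows → Balance takes values {L, N} — violation — fails.
None of the 4 dependencies hold.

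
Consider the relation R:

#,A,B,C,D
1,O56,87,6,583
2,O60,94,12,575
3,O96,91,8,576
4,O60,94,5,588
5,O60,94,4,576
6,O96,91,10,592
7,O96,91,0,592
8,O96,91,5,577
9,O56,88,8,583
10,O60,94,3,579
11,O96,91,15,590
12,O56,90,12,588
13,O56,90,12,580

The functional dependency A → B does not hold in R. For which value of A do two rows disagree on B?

O56

A=O56: rows 1, 9, 12, 13 → B takes values {87, 88, 90} — violation
A=O60: rows 2, 4, 5, 10 → B = 94, 94, 94, 94 ✓
A=O96: rows 3, 6, 7, 8, 11 → B = 91, 91, 91, 91, 91 ✓
The only A value with inconsistent B is A=O56.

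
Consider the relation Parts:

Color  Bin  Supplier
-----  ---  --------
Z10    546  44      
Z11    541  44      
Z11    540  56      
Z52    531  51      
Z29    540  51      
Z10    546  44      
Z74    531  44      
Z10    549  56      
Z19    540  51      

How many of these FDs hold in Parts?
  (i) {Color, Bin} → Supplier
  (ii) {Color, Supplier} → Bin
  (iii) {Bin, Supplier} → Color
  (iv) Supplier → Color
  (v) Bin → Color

(i) {Color, Bin} → Supplier: every LHS value maps to a single RHS value — holds.
(ii) {Color, Supplier} → Bin: every LHS value maps to a single RHS value — holds.
(iii) {Bin, Supplier} → Color: (Bin=540, Supplier=51): 2 rows → Color takes values {Z29, Z19} — violation — fails.
(iv) Supplier → Color: Supplier=44: 4 rows → Color takes values {Z10, Z11, Z74} — violation; Supplier=56: 2 rows → Color takes values {Z11, Z10} — violation; Supplier=51: 3 rows → Color takes values {Z52, Z29, Z19} — violation — fails.
(v) Bin → Color: Bin=540: 3 rows → Color takes values {Z11, Z29, Z19} — violation; Bin=531: 2 rows → Color takes values {Z52, Z74} — violation — fails.
2 of the 5 dependencies hold.

2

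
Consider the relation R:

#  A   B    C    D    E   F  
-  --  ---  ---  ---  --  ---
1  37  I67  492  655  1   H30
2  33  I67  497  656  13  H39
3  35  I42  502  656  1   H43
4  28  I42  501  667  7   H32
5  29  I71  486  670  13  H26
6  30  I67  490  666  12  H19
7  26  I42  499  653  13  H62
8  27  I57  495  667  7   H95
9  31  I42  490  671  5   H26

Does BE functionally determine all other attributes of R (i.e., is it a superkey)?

Yes

All 9 rows have distinct BE values, so BE → (all attributes) holds and BE is a superkey.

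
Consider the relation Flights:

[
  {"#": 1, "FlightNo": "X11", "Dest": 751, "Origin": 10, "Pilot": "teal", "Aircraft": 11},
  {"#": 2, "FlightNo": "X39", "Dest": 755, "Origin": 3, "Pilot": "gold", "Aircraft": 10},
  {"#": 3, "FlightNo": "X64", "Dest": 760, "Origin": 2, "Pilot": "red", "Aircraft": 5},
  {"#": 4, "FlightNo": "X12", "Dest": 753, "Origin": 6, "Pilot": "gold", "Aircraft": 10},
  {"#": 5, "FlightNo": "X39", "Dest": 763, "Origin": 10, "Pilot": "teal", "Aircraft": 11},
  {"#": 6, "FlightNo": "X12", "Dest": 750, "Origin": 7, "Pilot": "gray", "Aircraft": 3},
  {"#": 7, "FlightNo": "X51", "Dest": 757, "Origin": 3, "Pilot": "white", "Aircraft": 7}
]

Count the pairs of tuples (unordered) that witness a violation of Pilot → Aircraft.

0

Pilot=teal: all 2 rows agree on Aircraft — 0 pairs.
Pilot=gold: all 2 rows agree on Aircraft — 0 pairs.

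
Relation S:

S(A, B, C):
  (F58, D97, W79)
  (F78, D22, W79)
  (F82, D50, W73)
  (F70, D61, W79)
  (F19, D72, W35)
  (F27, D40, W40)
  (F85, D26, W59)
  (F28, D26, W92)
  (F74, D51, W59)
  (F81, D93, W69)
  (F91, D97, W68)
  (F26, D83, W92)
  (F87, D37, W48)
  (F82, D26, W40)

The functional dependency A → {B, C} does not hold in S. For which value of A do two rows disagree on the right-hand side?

F82

A=F58: 1 row → {B,C} = (D97, W79) ✓
A=F78: 1 row → {B,C} = (D22, W79) ✓
A=F82: 2 rows → {B,C} takes values {(D50, W73), (D26, W40)} — violation
A=F70: 1 row → {B,C} = (D61, W79) ✓
A=F19: 1 row → {B,C} = (D72, W35) ✓
A=F27: 1 row → {B,C} = (D40, W40) ✓
A=F85: 1 row → {B,C} = (D26, W59) ✓
A=F28: 1 row → {B,C} = (D26, W92) ✓
A=F74: 1 row → {B,C} = (D51, W59) ✓
A=F81: 1 row → {B,C} = (D93, W69) ✓
A=F91: 1 row → {B,C} = (D97, W68) ✓
A=F26: 1 row → {B,C} = (D83, W92) ✓
A=F87: 1 row → {B,C} = (D37, W48) ✓
The only A value with inconsistent RHS is A=F82.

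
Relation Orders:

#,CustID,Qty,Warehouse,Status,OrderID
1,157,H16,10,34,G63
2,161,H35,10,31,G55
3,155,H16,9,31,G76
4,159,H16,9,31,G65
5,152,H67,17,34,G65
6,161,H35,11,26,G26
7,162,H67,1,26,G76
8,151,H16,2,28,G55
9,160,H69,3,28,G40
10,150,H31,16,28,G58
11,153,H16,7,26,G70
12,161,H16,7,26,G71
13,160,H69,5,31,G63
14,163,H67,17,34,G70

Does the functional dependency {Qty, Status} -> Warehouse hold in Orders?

(Qty=H16, Status=34): row 1 → Warehouse = 10 ✓
(Qty=H35, Status=31): row 2 → Warehouse = 10 ✓
(Qty=H16, Status=31): rows 3, 4 → Warehouse = 9, 9 ✓
(Qty=H67, Status=34): rows 5, 14 → Warehouse = 17, 17 ✓
(Qty=H35, Status=26): row 6 → Warehouse = 11 ✓
(Qty=H67, Status=26): row 7 → Warehouse = 1 ✓
(Qty=H16, Status=28): row 8 → Warehouse = 2 ✓
(Qty=H69, Status=28): row 9 → Warehouse = 3 ✓
(Qty=H31, Status=28): row 10 → Warehouse = 16 ✓
(Qty=H16, Status=26): rows 11, 12 → Warehouse = 7, 7 ✓
(Qty=H69, Status=31): row 13 → Warehouse = 5 ✓
Every {Qty, Status} value is associated with a single Warehouse value, so {Qty, Status} -> Warehouse holds.

Yes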